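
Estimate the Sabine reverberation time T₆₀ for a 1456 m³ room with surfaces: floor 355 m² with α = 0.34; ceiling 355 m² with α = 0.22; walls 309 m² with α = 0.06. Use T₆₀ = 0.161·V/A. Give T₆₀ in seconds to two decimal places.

1.08 s

Summing Sᵢαᵢ: 355·0.34 + 355·0.22 + 309·0.06 = 217.34 m².
T₆₀ = 0.161 × 1456 / 217.34 = 1.079 s.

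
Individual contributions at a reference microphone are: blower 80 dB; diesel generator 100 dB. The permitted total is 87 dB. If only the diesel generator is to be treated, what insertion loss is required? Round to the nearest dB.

14 dB

Everything except the diesel generator sums to 10^(80/10) = 1.000e+08 in linear terms, 80.00 dB.
To meet 87 dB overall, the treated diesel generator may contribute at most 10^(87/10) − 1.000e+08 = 4.012e+08, i.e. 86.03 dB.
So the diesel generator must be reduced from 100 to 86.03 dB: IL = 13.97 dB.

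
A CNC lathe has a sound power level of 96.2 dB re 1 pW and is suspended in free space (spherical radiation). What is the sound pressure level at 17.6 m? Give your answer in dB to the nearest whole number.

60 dB

The power spreads over a sphere of area 4π·r², so L_p = L_w − 10·log₁₀(4π·r²).
4π·r² = 3893 m², 10·log₁₀ of that is 35.902 dB.
L_p = 96.2 − 35.902 = 60.30 dB.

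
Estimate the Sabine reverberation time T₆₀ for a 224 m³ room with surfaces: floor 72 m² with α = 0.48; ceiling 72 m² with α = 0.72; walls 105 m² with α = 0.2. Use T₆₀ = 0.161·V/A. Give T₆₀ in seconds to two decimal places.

0.34 s

A = Σ Sᵢαᵢ = 72·0.48 + 72·0.72 + 105·0.2 = 107.40 m².
T₆₀ = 0.161 × 224 / 107.40 = 0.336 s.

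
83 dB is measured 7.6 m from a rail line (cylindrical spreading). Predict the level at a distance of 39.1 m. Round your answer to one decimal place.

For a line source, L₂ = L₁ − 10·log₁₀(r₂/r₁).
L₂ = 83 − 10·log₁₀(39.1/7.6) = 83 − 7.114 = 75.89 dB.

75.9 dB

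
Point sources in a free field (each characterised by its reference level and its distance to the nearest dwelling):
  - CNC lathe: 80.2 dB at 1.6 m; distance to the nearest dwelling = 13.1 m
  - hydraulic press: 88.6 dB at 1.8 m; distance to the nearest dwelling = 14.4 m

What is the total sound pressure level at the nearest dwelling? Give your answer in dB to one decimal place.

71.1 dB

Propagate each source to the receiver with L = L_ref − 20·log₁₀(r/r_ref), then add intensities.
CNC lathe: 80.2 − 20·log₁₀(13.1/1.6) = 80.2 − 18.26 = 61.94 dB.
hydraulic press: 88.6 − 20·log₁₀(14.4/1.8) = 88.6 − 18.06 = 70.54 dB.
Σ 10^(L/10) = 1.288e+07 → L_total = 10·log₁₀(1.288e+07) = 71.10 dB.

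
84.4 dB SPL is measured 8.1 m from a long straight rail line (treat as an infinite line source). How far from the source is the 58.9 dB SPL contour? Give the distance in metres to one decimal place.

For a line source L₁ − L₂ = 10·log₁₀(r₂/r₁), so r₂ = r₁·10^((L₁−L₂)/10).
r₂ = 8.1·10^((84.4−58.9)/10) = 8.1·10^(25.5/10) = 2873.99 m.

2874.0 m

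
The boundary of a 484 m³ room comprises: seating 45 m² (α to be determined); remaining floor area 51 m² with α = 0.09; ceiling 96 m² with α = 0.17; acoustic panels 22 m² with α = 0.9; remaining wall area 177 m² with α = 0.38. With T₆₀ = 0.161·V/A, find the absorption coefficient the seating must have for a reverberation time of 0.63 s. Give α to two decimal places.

A = 0.161·V/T₆₀ = 0.161·484/0.63 = 123.69 m² sabins.
Absorption from the other surfaces = 51·0.09 + 96·0.17 + 22·0.9 + 177·0.38 = 107.97 m², so the seating must supply 15.72 m² over 45 m².
α = 15.72/45 = 0.349.

0.35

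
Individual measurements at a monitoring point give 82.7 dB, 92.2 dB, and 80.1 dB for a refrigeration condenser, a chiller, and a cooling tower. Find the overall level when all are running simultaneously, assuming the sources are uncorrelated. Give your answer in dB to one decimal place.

92.9 dB

For uncorrelated sources the intensities add, so convert each level to linear form, sum, and take 10·log₁₀ of the total.
Σ 10^(L/10) = 10^(82.7/10) + 10^(92.2/10) + 10^(80.1/10) = 1.948e+09.
L_total = 10·log₁₀(1.948e+09) = 92.90 dB.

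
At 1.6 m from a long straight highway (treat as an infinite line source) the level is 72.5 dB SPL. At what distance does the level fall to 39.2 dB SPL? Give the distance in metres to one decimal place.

3420.7 m

Line-source spreading drops the level by 10·log₁₀(r₂/r₁); inverting, r₂/r₁ = 10^(ΔL/10).
r₂ = 1.6·10^((72.5−39.2)/10) = 1.6·10^(33.3/10) = 3420.74 m.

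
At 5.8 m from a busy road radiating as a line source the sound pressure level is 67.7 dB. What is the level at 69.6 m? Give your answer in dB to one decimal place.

56.9 dB

Cylindrical spreading from a line source gives a 10·log₁₀(r₂/r₁) drop.
L₂ = 67.7 − 10·log₁₀(69.6/5.8) = 67.7 − 10.792 = 56.91 dB.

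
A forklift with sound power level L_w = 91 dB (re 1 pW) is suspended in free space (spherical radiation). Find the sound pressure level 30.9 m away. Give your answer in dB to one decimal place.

50.2 dB

Free-field spherical radiation: L_p = L_w − 10·log₁₀(4π·r²), r = 30.9 m.
4π·r² = 1.2e+04 m², 10·log₁₀ of that is 40.791 dB.
L_p = 91 − 40.791 = 50.21 dB.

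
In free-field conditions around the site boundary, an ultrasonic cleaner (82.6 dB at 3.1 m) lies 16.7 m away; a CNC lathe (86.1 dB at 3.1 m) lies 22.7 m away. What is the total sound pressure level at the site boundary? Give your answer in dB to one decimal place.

71.4 dB

Propagate each source to the receiver with L = L_ref − 20·log₁₀(r/r_ref), then add intensities.
ultrasonic cleaner: 82.6 − 20·log₁₀(16.7/3.1) = 82.6 − 14.63 = 67.97 dB.
CNC lathe: 86.1 − 20·log₁₀(22.7/3.1) = 86.1 − 17.29 = 68.81 dB.
Σ 10^(L/10) = 1.387e+07 → L_total = 10·log₁₀(1.387e+07) = 71.42 dB.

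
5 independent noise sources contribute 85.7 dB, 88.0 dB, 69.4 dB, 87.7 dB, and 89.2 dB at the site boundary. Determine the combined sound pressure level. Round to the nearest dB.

94 dB

For uncorrelated sources the intensities add, so convert each level to linear form, sum, and take 10·log₁₀ of the total.
Σ 10^(L/10) = 10^(85.7/10) + 10^(88.0/10) + 10^(69.4/10) + 10^(87.7/10) + 10^(89.2/10) = 2.432e+09.
L_total = 10·log₁₀(2.432e+09) = 93.86 dB.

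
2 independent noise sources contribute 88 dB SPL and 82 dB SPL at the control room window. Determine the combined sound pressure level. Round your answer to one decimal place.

Incoherent sources combine by intensity addition: L_total = 10·log₁₀(Σ 10^(L_i/10)).
Σ 10^(L/10) = 10^(88/10) + 10^(82/10) = 7.894e+08.
L_total = 10·log₁₀(7.894e+08) = 88.97 dB SPL.

89.0 dB SPL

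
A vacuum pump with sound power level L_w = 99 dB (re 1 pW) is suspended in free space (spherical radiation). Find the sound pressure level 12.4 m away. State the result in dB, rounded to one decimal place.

66.1 dB

L_p = L_w − 10·log₁₀(4π·r²) with r = 12.4 m.
4π·r² = 1932 m², 10·log₁₀ of that is 32.861 dB.
L_p = 99 − 32.861 = 66.14 dB.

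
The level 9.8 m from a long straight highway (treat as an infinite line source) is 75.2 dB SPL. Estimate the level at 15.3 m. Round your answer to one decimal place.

73.3 dB SPL

Cylindrical spreading from a line source gives a 10·log₁₀(r₂/r₁) drop.
L₂ = 75.2 − 10·log₁₀(15.3/9.8) = 75.2 − 1.935 = 73.27 dB SPL.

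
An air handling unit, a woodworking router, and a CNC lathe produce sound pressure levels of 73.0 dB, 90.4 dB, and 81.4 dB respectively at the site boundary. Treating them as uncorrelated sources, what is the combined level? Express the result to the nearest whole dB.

91 dB

For uncorrelated sources the intensities add, so convert each level to linear form, sum, and take 10·log₁₀ of the total.
Σ 10^(L/10) = 10^(73.0/10) + 10^(90.4/10) + 10^(81.4/10) = 1.254e+09.
L_total = 10·log₁₀(1.254e+09) = 90.98 dB.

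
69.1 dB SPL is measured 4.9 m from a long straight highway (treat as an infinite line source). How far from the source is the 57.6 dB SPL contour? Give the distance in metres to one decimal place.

The 11.5 dB drop corresponds to a distance ratio of 10^(11.5/10) for a line source.
r₂ = 4.9·10^((69.1−57.6)/10) = 4.9·10^(11.5/10) = 69.21 m.

69.2 m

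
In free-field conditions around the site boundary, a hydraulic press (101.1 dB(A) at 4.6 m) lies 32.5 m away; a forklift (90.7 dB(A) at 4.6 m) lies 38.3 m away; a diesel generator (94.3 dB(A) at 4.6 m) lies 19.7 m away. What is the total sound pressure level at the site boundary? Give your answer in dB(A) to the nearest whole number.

Propagate each source to the receiver with L = L_ref − 20·log₁₀(r/r_ref), then add intensities.
hydraulic press: 101.1 − 20·log₁₀(32.5/4.6) = 101.1 − 16.98 = 84.12 dB(A).
forklift: 90.7 − 20·log₁₀(38.3/4.6) = 90.7 − 18.41 = 72.29 dB(A).
diesel generator: 94.3 − 20·log₁₀(19.7/4.6) = 94.3 − 12.63 = 81.67 dB(A).
Σ 10^(L/10) = 4.218e+08 → L_total = 10·log₁₀(4.218e+08) = 86.25 dB(A).

86 dB(A)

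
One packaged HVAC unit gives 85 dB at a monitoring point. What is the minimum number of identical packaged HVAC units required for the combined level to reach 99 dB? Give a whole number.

26

N identical sources give L₁ + 10·log₁₀ N, so require 10·log₁₀ N ≥ 99 − 85 = 14.0 dB.
N ≥ 10^(14.0/10) = 25.119, so N = 26.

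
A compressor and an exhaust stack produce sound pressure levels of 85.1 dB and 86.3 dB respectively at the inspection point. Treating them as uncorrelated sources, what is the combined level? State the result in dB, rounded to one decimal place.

88.8 dB

For uncorrelated sources the intensities add, so convert each level to linear form, sum, and take 10·log₁₀ of the total.
Σ 10^(L/10) = 10^(85.1/10) + 10^(86.3/10) = 7.502e+08.
L_total = 10·log₁₀(7.502e+08) = 88.75 dB.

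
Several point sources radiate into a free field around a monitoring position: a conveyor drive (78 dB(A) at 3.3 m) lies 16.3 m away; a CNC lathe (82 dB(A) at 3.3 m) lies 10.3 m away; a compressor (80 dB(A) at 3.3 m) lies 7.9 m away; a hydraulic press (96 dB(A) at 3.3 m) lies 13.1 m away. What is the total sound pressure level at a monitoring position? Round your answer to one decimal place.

84.6 dB(A)

Apply inverse-square spreading to bring every level to the receiver, then sum 10^(L/10).
conveyor drive: 78 − 20·log₁₀(16.3/3.3) = 78 − 13.87 = 64.13 dB(A).
CNC lathe: 82 − 20·log₁₀(10.3/3.3) = 82 − 9.89 = 72.11 dB(A).
compressor: 80 − 20·log₁₀(7.9/3.3) = 80 − 7.58 = 72.42 dB(A).
hydraulic press: 96 − 20·log₁₀(13.1/3.3) = 96 − 11.98 = 84.02 dB(A).
Σ 10^(L/10) = 2.889e+08 → L_total = 10·log₁₀(2.889e+08) = 84.61 dB(A).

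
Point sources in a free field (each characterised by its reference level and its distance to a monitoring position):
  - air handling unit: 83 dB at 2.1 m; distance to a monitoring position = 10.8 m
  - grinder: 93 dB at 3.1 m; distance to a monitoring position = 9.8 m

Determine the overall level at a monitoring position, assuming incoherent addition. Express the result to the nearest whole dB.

First find each source's level at the receiver (point-source: −20·log₁₀(r/r_ref)), then combine on an intensity basis.
air handling unit: 83 − 20·log₁₀(10.8/2.1) = 83 − 14.22 = 68.78 dB.
grinder: 93 − 20·log₁₀(9.8/3.1) = 93 − 10.00 = 83.00 dB.
Σ 10^(L/10) = 2.072e+08 → L_total = 10·log₁₀(2.072e+08) = 83.16 dB.

83 dB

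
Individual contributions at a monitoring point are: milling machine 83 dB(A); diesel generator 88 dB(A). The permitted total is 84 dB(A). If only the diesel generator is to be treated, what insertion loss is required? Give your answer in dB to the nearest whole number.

The untreated sources together contribute 10^(83/10) = 1.995e+08, i.e. 83.00 dB(A).
The limit corresponds to 10^(84/10) = 2.512e+08; subtracting the fixed part leaves 5.166e+07 for the diesel generator, i.e. 77.13 dB(A).
So the diesel generator must be reduced from 88 to 77.13 dB(A): IL = 10.87 dB.

11 dB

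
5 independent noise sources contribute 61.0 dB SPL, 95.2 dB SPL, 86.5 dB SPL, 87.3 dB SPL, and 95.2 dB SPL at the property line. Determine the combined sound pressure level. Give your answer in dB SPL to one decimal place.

98.8 dB SPL

For uncorrelated sources the intensities add, so convert each level to linear form, sum, and take 10·log₁₀ of the total.
Σ 10^(L/10) = 10^(61.0/10) + 10^(95.2/10) + 10^(86.5/10) + 10^(87.3/10) + 10^(95.2/10) = 7.608e+09.
L_total = 10·log₁₀(7.608e+09) = 98.81 dB SPL.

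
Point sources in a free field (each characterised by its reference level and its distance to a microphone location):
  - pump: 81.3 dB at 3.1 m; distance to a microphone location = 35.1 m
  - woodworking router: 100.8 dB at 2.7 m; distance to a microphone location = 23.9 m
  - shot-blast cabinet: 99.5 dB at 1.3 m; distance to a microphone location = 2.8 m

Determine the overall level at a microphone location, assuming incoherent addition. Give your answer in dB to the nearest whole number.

Apply inverse-square spreading to bring every level to the receiver, then sum 10^(L/10).
pump: 81.3 − 20·log₁₀(35.1/3.1) = 81.3 − 21.08 = 60.22 dB.
woodworking router: 100.8 − 20·log₁₀(23.9/2.7) = 100.8 − 18.94 = 81.86 dB.
shot-blast cabinet: 99.5 − 20·log₁₀(2.8/1.3) = 99.5 − 6.66 = 92.84 dB.
Σ 10^(L/10) = 2.076e+09 → L_total = 10·log₁₀(2.076e+09) = 93.17 dB.

93 dB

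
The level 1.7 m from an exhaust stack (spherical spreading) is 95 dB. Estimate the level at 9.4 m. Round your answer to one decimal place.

80.1 dB

Point-source attenuation: ΔL = 20·log₁₀(r₂/r₁) = 20·log₁₀(9.4/1.7) = 14.854 dB.
L₂ = 95 − 20·log₁₀(9.4/1.7) = 95 − 14.854 = 80.15 dB.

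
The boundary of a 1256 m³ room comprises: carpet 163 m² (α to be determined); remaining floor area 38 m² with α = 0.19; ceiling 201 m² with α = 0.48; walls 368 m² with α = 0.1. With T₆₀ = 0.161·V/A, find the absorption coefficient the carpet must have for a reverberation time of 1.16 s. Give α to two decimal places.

A = 0.161·V/T₆₀ = 0.161·1256/1.16 = 174.32 m² sabins.
Absorption from the other surfaces = 38·0.19 + 201·0.48 + 368·0.1 = 140.50 m², so the carpet must supply 33.82 m² over 163 m².
α = 33.82/163 = 0.208.

0.21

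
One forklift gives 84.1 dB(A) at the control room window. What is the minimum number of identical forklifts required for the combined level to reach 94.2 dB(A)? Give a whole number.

The shortfall is 94.2 − 84.1 = 10.1 dB, and N units add 10·log₁₀ N, so need 10·log₁₀ N ≥ 10.1.
N ≥ 10^(10.1/10) = 10.233, so N = 11.

11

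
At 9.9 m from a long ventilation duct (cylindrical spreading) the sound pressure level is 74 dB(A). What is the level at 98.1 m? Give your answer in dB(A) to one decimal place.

64.0 dB(A)

Cylindrical spreading from a line source gives a 10·log₁₀(r₂/r₁) drop.
L₂ = 74 − 10·log₁₀(98.1/9.9) = 74 − 9.960 = 64.04 dB(A).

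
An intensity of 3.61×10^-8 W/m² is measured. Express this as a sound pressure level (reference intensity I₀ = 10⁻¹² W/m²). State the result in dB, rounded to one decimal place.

45.6 dB

I/I₀ = 3.61×10^-8/10⁻¹² = 3.61×10^4, and L = 10·log₁₀(I/I₀).
L = 10·(0.5575 + 4) = 45.58 dB.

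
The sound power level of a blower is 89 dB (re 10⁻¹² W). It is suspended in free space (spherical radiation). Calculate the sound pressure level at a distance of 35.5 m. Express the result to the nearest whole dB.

The power spreads over a sphere of area 4π·r², so L_p = L_w − 10·log₁₀(4π·r²).
4π·r² = 1.584e+04 m², 10·log₁₀ of that is 41.997 dB.
L_p = 89 − 41.997 = 47.00 dB.

47 dB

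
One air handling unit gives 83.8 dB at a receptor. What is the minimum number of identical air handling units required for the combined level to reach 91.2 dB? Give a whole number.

N identical sources give L₁ + 10·log₁₀ N, so require 10·log₁₀ N ≥ 91.2 − 83.8 = 7.4 dB.
N ≥ 10^(7.4/10) = 5.495, so N = 6.

6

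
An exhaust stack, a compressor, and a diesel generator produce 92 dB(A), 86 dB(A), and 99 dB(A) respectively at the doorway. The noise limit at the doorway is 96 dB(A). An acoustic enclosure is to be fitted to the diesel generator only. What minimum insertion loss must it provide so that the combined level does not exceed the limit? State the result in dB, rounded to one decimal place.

Everything except the diesel generator sums to 10^(92/10) + 10^(86/10) = 1.983e+09 in linear terms, 92.97 dB(A).
The limit corresponds to 10^(96/10) = 3.981e+09; subtracting the fixed part leaves 1.998e+09 for the diesel generator, i.e. 93.01 dB(A).
So the diesel generator must be reduced from 99 to 93.01 dB(A): IL = 5.99 dB.

6.0 dB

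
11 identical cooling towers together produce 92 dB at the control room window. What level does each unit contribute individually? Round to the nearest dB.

For N identical incoherent sources L_total = L₁ + 10·log₁₀ N, so L₁ = 92 − 10·log₁₀(11) = 92 − 10.414.

82 dB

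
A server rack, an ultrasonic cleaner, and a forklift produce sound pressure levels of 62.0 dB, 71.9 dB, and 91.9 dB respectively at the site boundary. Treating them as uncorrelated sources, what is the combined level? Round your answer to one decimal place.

Incoherent sources combine by intensity addition: L_total = 10·log₁₀(Σ 10^(L_i/10)).
Σ 10^(L/10) = 10^(62.0/10) + 10^(71.9/10) + 10^(91.9/10) = 1.566e+09.
L_total = 10·log₁₀(1.566e+09) = 91.95 dB.

91.9 dB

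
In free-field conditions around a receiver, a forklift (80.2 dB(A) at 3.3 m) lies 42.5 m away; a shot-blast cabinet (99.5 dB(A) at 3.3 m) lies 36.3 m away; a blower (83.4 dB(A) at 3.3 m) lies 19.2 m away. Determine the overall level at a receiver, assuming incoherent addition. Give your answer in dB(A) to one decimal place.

79.1 dB(A)

Apply inverse-square spreading to bring every level to the receiver, then sum 10^(L/10).
forklift: 80.2 − 20·log₁₀(42.5/3.3) = 80.2 − 22.20 = 58.00 dB(A).
shot-blast cabinet: 99.5 − 20·log₁₀(36.3/3.3) = 99.5 − 20.83 = 78.67 dB(A).
blower: 83.4 − 20·log₁₀(19.2/3.3) = 83.4 − 15.30 = 68.10 dB(A).
Σ 10^(L/10) = 8.075e+07 → L_total = 10·log₁₀(8.075e+07) = 79.07 dB(A).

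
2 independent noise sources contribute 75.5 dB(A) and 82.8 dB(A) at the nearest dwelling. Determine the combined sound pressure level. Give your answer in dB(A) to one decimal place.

Incoherent sources combine by intensity addition: L_total = 10·log₁₀(Σ 10^(L_i/10)).
Σ 10^(L/10) = 10^(75.5/10) + 10^(82.8/10) = 2.260e+08.
L_total = 10·log₁₀(2.260e+08) = 83.54 dB(A).

83.5 dB(A)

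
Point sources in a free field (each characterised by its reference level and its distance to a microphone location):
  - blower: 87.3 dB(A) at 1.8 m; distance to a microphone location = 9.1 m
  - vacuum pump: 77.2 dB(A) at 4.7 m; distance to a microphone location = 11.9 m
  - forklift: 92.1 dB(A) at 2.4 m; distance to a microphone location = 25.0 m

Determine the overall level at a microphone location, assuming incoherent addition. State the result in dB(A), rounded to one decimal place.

76.4 dB(A)

First find each source's level at the receiver (point-source: −20·log₁₀(r/r_ref)), then combine on an intensity basis.
blower: 87.3 − 20·log₁₀(9.1/1.8) = 87.3 − 14.08 = 73.22 dB(A).
vacuum pump: 77.2 − 20·log₁₀(11.9/4.7) = 77.2 − 8.07 = 69.13 dB(A).
forklift: 92.1 − 20·log₁₀(25.0/2.4) = 92.1 − 20.35 = 71.75 dB(A).
Σ 10^(L/10) = 4.414e+07 → L_total = 10·log₁₀(4.414e+07) = 76.45 dB(A).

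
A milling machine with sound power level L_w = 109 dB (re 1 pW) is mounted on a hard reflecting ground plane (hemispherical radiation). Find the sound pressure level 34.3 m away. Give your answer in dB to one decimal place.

L_p = L_w − 10·log₁₀(2π·r²) with r = 34.3 m.
2π·r² = 7392 m², 10·log₁₀ of that is 38.688 dB.
L_p = 109 − 38.688 = 70.31 dB.

70.3 dB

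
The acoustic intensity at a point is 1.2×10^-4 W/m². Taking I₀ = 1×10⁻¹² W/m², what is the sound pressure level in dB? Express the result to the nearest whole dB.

81 dB

L = 10·log₁₀(I/I₀) = 10·log₁₀(1.2×10^-4/10⁻¹²) = 10·log₁₀(1.2×10^8).
L = 10·(0.0792 + 8) = 80.79 dB.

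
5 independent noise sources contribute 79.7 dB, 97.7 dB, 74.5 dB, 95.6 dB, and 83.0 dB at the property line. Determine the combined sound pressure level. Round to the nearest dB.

100 dB

For uncorrelated sources the intensities add, so convert each level to linear form, sum, and take 10·log₁₀ of the total.
Σ 10^(L/10) = 10^(79.7/10) + 10^(97.7/10) + 10^(74.5/10) + 10^(95.6/10) + 10^(83.0/10) = 9.840e+09.
L_total = 10·log₁₀(9.840e+09) = 99.93 dB.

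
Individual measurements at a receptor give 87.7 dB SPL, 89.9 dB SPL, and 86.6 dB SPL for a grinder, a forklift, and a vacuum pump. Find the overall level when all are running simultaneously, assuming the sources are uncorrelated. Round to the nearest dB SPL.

For uncorrelated sources the intensities add, so convert each level to linear form, sum, and take 10·log₁₀ of the total.
Σ 10^(L/10) = 10^(87.7/10) + 10^(89.9/10) + 10^(86.6/10) = 2.023e+09.
L_total = 10·log₁₀(2.023e+09) = 93.06 dB SPL.

93 dB SPL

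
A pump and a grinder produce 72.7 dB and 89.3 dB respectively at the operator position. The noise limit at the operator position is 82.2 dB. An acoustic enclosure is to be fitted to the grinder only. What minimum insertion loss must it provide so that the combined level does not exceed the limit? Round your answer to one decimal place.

7.6 dB

The untreated sources together contribute 10^(72.7/10) = 1.862e+07, i.e. 72.70 dB.
The limit corresponds to 10^(82.2/10) = 1.660e+08; subtracting the fixed part leaves 1.473e+08 for the grinder, i.e. 81.68 dB.
Required insertion loss = 89.3 − 81.68 = 7.62 dB.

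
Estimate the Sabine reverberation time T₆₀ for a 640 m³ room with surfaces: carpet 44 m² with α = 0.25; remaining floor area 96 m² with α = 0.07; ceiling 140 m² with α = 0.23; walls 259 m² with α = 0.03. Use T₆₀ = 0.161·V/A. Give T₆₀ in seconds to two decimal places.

A = Σ Sᵢαᵢ = 44·0.25 + 96·0.07 + 140·0.23 + 259·0.03 = 57.69 m².
T₆₀ = 0.161·V/A = 0.161·640/57.69 = 1.786 s.

1.79 s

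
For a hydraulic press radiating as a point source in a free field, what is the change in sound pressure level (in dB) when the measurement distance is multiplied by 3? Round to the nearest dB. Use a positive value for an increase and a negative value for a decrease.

-10 dB

Point-source spreading: ΔL = −20·log₁₀(r₂/r₁).
ΔL = −20·log₁₀(3) = -9.54 dB.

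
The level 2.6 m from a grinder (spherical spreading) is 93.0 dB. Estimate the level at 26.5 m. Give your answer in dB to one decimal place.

Point-source attenuation: ΔL = 20·log₁₀(r₂/r₁) = 20·log₁₀(26.5/2.6) = 20.165 dB.
L₂ = 93.0 − 20·log₁₀(26.5/2.6) = 93.0 − 20.165 = 72.83 dB.

72.8 dB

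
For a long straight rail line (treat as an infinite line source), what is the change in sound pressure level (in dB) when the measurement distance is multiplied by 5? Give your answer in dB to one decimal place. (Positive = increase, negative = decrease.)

With cylindrical spreading the level changes by −10·log₁₀(r₂/r₁).
ΔL = −10·log₁₀(5) = -6.99 dB.

-7.0 dB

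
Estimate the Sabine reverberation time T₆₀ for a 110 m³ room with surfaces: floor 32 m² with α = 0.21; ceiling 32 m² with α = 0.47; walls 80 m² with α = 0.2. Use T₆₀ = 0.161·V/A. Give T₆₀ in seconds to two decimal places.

0.47 s

Summing Sᵢαᵢ: 32·0.21 + 32·0.47 + 80·0.2 = 37.76 m².
T₆₀ = 0.161·V/A = 0.161·110/37.76 = 0.469 s.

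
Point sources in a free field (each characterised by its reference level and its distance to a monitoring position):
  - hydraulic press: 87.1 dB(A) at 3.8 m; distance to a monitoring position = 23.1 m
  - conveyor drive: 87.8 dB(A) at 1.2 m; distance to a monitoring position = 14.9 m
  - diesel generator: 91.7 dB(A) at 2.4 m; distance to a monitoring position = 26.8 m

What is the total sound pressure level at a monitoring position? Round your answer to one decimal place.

Propagate each source to the receiver with L = L_ref − 20·log₁₀(r/r_ref), then add intensities.
hydraulic press: 87.1 − 20·log₁₀(23.1/3.8) = 87.1 − 15.68 = 71.42 dB(A).
conveyor drive: 87.8 − 20·log₁₀(14.9/1.2) = 87.8 − 21.88 = 65.92 dB(A).
diesel generator: 91.7 − 20·log₁₀(26.8/2.4) = 91.7 − 20.96 = 70.74 dB(A).
Σ 10^(L/10) = 2.965e+07 → L_total = 10·log₁₀(2.965e+07) = 74.72 dB(A).

74.7 dB(A)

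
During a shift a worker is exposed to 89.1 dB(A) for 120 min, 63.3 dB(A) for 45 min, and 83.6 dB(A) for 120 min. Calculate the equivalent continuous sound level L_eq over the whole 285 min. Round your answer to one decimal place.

86.4 dB(A)

The energy average is taken in the linear domain: L_eq = 10·log₁₀[(Σ tᵢ·10^(Lᵢ/10))/T], T = 285 min.
Σ tᵢ·10^(Lᵢ/10) = 120·10^(89.1/10) + 45·10^(63.3/10) + 120·10^(83.6/10) = 1.251e+11.
L_eq = 10·log₁₀(1.251e+11/285) = 86.43 dB(A).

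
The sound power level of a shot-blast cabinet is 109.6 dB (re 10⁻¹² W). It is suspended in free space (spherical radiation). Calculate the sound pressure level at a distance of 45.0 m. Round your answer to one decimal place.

The power spreads over a sphere of area 4π·r², so L_p = L_w − 10·log₁₀(4π·r²).
4π·r² = 2.545e+04 m², 10·log₁₀ of that is 44.056 dB.
L_p = 109.6 − 44.056 = 65.54 dB.

65.5 dB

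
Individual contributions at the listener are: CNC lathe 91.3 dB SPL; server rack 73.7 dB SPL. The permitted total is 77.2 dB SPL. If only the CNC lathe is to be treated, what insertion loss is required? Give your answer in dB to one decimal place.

16.7 dB

Fixed contribution from the other source: Σ 10^(L/10) = 10^(73.7/10) = 2.344e+07 (73.70 dB SPL).
To meet 77.2 dB SPL overall, the treated CNC lathe may contribute at most 10^(77.2/10) − 2.344e+07 = 2.904e+07, i.e. 74.63 dB SPL.
So the CNC lathe must be reduced from 91.3 to 74.63 dB SPL: IL = 16.67 dB.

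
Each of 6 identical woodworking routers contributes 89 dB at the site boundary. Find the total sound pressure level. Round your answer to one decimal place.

96.8 dB

L_total = L₁ + 10·log₁₀ N for N identical incoherent sources.
L_total = 89 + 10·log₁₀(6) = 89 + 7.782 = 96.78 dB.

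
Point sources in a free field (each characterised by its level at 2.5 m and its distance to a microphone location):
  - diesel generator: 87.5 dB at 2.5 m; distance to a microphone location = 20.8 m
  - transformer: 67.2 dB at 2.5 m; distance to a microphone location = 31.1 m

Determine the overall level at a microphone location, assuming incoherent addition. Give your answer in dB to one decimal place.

Propagate each source to the receiver with L = L_ref − 20·log₁₀(r/r_ref), then add intensities.
diesel generator: 87.5 − 20·log₁₀(20.8/2.5) = 87.5 − 18.40 = 69.10 dB.
transformer: 67.2 − 20·log₁₀(31.1/2.5) = 67.2 − 21.90 = 45.30 dB.
Σ 10^(L/10) = 8.158e+06 → L_total = 10·log₁₀(8.158e+06) = 69.12 dB.

69.1 dB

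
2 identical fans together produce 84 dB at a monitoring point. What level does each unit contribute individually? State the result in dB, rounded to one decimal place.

For N identical incoherent sources L_total = L₁ + 10·log₁₀ N, so L₁ = 84 − 10·log₁₀(2) = 84 − 3.010.

81.0 dB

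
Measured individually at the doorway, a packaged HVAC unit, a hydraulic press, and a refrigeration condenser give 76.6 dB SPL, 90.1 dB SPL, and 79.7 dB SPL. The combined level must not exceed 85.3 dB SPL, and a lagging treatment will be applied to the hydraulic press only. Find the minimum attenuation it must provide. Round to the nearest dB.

7 dB

The untreated sources together contribute 10^(76.6/10) + 10^(79.7/10) = 1.390e+08, i.e. 81.43 dB SPL.
The limit corresponds to 10^(85.3/10) = 3.388e+08; subtracting the fixed part leaves 1.998e+08 for the hydraulic press, i.e. 83.01 dB SPL.
Required insertion loss = 90.1 − 83.01 = 7.09 dB.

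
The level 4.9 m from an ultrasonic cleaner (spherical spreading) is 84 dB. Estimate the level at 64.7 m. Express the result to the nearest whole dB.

Spherical spreading from a point source gives a 20·log₁₀(r₂/r₁) drop.
L₂ = 84 − 20·log₁₀(64.7/4.9) = 84 − 22.414 = 61.59 dB.

62 dB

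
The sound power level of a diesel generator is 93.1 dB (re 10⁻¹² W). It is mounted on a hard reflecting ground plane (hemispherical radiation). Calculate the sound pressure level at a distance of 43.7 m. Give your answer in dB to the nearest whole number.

The power spreads over a hemisphere of area 2π·r², so L_p = L_w − 10·log₁₀(2π·r²).
2π·r² = 1.2e+04 m², 10·log₁₀ of that is 40.791 dB.
L_p = 93.1 − 40.791 = 52.31 dB.

52 dB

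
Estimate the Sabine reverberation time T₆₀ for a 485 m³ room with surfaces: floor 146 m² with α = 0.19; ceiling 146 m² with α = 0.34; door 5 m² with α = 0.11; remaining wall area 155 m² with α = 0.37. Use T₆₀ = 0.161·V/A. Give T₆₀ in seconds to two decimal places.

Summing Sᵢαᵢ: 146·0.19 + 146·0.34 + 5·0.11 + 155·0.37 = 135.28 m².
T₆₀ = 0.161 × 485 / 135.28 = 0.577 s.

0.58 s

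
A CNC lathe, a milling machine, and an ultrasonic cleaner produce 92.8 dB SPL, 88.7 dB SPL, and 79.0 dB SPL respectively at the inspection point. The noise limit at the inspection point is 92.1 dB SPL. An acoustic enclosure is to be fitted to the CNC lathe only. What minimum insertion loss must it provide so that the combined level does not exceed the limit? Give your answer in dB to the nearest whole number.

Fixed contribution from the other sources: Σ 10^(L/10) = 10^(88.7/10) + 10^(79.0/10) = 8.207e+08 (89.14 dB SPL).
The limit corresponds to 10^(92.1/10) = 1.622e+09; subtracting the fixed part leaves 8.011e+08 for the CNC lathe, i.e. 89.04 dB SPL.
Required insertion loss = 92.8 − 89.04 = 3.76 dB.

4 dB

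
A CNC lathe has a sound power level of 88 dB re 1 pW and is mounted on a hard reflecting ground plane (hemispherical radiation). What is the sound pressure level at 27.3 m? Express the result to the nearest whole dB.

L_p = L_w − 10·log₁₀(2π·r²) with r = 27.3 m.
2π·r² = 4683 m², 10·log₁₀ of that is 36.705 dB.
L_p = 88 − 36.705 = 51.29 dB.

51 dB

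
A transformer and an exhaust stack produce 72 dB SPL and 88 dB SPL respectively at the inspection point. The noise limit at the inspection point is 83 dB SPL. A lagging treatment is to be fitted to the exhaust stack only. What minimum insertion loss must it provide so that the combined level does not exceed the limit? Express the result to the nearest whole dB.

Fixed contribution from the other source: Σ 10^(L/10) = 10^(72/10) = 1.585e+07 (72.00 dB SPL).
The limit corresponds to 10^(83/10) = 1.995e+08; subtracting the fixed part leaves 1.837e+08 for the exhaust stack, i.e. 82.64 dB SPL.
Required insertion loss = 88 − 82.64 = 5.36 dB.

5 dB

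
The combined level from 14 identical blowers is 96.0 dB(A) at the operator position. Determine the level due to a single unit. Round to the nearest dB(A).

Dividing the total intensity by 14 lowers the level by 10·log₁₀ 14 = 11.461 dB: L₁ = 96.0 − 11.461.

85 dB(A)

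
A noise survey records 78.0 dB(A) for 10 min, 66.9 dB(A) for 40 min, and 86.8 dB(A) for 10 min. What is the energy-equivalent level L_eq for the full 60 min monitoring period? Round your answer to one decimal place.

L_eq = 10·log₁₀[(1/T)·Σ tᵢ·10^(Lᵢ/10)] with T = 60 min.
Σ tᵢ·10^(Lᵢ/10) = 10·10^(78.0/10) + 40·10^(66.9/10) + 10·10^(86.8/10) = 5.613e+09.
L_eq = 10·log₁₀(5.613e+09/60) = 79.71 dB(A).

79.7 dB(A)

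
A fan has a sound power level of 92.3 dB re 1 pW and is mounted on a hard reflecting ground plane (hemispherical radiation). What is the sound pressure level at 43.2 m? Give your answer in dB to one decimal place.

L_p = L_w − 10·log₁₀(2π·r²) with r = 43.2 m.
2π·r² = 1.173e+04 m², 10·log₁₀ of that is 40.691 dB.
L_p = 92.3 − 40.691 = 51.61 dB.

51.6 dB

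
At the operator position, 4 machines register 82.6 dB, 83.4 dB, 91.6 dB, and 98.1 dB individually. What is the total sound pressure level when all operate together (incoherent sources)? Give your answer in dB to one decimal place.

For uncorrelated sources the intensities add, so convert each level to linear form, sum, and take 10·log₁₀ of the total.
Σ 10^(L/10) = 10^(82.6/10) + 10^(83.4/10) + 10^(91.6/10) + 10^(98.1/10) = 8.303e+09.
L_total = 10·log₁₀(8.303e+09) = 99.19 dB.

99.2 dB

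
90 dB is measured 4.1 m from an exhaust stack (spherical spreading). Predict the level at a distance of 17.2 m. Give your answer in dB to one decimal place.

77.5 dB

For a point source, L₂ = L₁ − 20·log₁₀(r₂/r₁).
L₂ = 90 − 20·log₁₀(17.2/4.1) = 90 − 12.455 = 77.55 dB.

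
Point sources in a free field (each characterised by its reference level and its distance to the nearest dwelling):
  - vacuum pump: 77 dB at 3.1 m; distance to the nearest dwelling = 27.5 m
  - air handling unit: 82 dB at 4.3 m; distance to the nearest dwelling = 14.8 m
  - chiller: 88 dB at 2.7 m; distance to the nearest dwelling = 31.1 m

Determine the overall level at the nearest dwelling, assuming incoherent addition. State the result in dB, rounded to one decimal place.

72.7 dB

Propagate each source to the receiver with L = L_ref − 20·log₁₀(r/r_ref), then add intensities.
vacuum pump: 77 − 20·log₁₀(27.5/3.1) = 77 − 18.96 = 58.04 dB.
air handling unit: 82 − 20·log₁₀(14.8/4.3) = 82 − 10.74 = 71.26 dB.
chiller: 88 − 20·log₁₀(31.1/2.7) = 88 − 21.23 = 66.77 dB.
Σ 10^(L/10) = 1.877e+07 → L_total = 10·log₁₀(1.877e+07) = 72.73 dB.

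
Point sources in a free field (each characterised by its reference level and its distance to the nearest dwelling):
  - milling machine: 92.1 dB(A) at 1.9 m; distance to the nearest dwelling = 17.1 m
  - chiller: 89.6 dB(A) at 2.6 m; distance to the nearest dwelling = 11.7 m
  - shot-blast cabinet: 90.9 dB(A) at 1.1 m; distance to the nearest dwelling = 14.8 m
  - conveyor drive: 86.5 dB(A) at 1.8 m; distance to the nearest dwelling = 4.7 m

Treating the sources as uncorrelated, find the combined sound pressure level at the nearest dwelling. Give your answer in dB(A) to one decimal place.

81.4 dB(A)

First find each source's level at the receiver (point-source: −20·log₁₀(r/r_ref)), then combine on an intensity basis.
milling machine: 92.1 − 20·log₁₀(17.1/1.9) = 92.1 − 19.08 = 73.02 dB(A).
chiller: 89.6 − 20·log₁₀(11.7/2.6) = 89.6 − 13.06 = 76.54 dB(A).
shot-blast cabinet: 90.9 − 20·log₁₀(14.8/1.1) = 90.9 − 22.58 = 68.32 dB(A).
conveyor drive: 86.5 − 20·log₁₀(4.7/1.8) = 86.5 − 8.34 = 78.16 dB(A).
Σ 10^(L/10) = 1.374e+08 → L_total = 10·log₁₀(1.374e+08) = 81.38 dB(A).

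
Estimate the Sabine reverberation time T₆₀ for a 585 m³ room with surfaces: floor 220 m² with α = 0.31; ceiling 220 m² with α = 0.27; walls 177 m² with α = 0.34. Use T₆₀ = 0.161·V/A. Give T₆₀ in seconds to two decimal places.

Total absorption A = 220·0.31 + 220·0.27 + 177·0.34 = 187.78 m² sabins.
T₆₀ = 0.161 × 585 / 187.78 = 0.502 s.

0.50 s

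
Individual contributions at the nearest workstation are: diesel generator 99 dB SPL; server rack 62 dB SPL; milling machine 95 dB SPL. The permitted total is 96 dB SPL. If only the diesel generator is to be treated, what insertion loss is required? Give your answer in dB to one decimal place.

Fixed contribution from the other sources: Σ 10^(L/10) = 10^(62/10) + 10^(95/10) = 3.164e+09 (95.00 dB SPL).
The limit corresponds to 10^(96/10) = 3.981e+09; subtracting the fixed part leaves 8.172e+08 for the diesel generator, i.e. 89.12 dB SPL.
Required insertion loss = 99 − 89.12 = 9.88 dB.

9.9 dB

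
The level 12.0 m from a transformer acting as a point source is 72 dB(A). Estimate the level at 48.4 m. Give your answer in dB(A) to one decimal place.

Point-source attenuation: ΔL = 20·log₁₀(r₂/r₁) = 20·log₁₀(48.4/12.0) = 12.113 dB.
L₂ = 72 − 20·log₁₀(48.4/12.0) = 72 − 12.113 = 59.89 dB(A).

59.9 dB(A)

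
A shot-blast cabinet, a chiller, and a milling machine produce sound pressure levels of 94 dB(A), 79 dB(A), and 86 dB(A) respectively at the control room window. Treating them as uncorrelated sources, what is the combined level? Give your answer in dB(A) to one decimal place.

94.8 dB(A)

Incoherent sources combine by intensity addition: L_total = 10·log₁₀(Σ 10^(L_i/10)).
Σ 10^(L/10) = 10^(94/10) + 10^(79/10) + 10^(86/10) = 2.989e+09.
L_total = 10·log₁₀(2.989e+09) = 94.76 dB(A).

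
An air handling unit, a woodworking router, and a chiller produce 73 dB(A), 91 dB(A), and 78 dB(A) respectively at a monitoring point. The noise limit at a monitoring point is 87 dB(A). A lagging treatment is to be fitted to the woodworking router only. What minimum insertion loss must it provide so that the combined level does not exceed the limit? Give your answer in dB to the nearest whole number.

5 dB

Fixed contribution from the other sources: Σ 10^(L/10) = 10^(73/10) + 10^(78/10) = 8.305e+07 (79.19 dB(A)).
The limit corresponds to 10^(87/10) = 5.012e+08; subtracting the fixed part leaves 4.181e+08 for the woodworking router, i.e. 86.21 dB(A).
Required insertion loss = 91 − 86.21 = 4.79 dB.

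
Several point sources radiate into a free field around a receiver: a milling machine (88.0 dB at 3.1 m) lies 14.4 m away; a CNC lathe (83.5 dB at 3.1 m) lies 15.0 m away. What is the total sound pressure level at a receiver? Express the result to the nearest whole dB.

76 dB

First find each source's level at the receiver (point-source: −20·log₁₀(r/r_ref)), then combine on an intensity basis.
milling machine: 88.0 − 20·log₁₀(14.4/3.1) = 88.0 − 13.34 = 74.66 dB.
CNC lathe: 83.5 − 20·log₁₀(15.0/3.1) = 83.5 − 13.69 = 69.81 dB.
Σ 10^(L/10) = 3.880e+07 → L_total = 10·log₁₀(3.880e+07) = 75.89 dB.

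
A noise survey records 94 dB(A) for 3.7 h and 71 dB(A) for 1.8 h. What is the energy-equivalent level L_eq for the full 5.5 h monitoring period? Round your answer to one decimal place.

Weight each interval's intensity by its duration and average over T = 5.5 h:
Σ tᵢ·10^(Lᵢ/10) = 3.7·10^(94/10) + 1.8·10^(71/10) = 9.317e+09.
L_eq = 10·log₁₀(9.317e+09/5.5) = 92.29 dB(A).

92.3 dB(A)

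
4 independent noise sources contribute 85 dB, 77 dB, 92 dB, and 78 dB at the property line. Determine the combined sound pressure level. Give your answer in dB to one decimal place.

For uncorrelated sources the intensities add, so convert each level to linear form, sum, and take 10·log₁₀ of the total.
Σ 10^(L/10) = 10^(85/10) + 10^(77/10) + 10^(92/10) + 10^(78/10) = 2.014e+09.
L_total = 10·log₁₀(2.014e+09) = 93.04 dB.

93.0 dB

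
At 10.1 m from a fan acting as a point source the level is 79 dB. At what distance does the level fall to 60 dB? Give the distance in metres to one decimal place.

Point-source spreading drops the level by 20·log₁₀(r₂/r₁); inverting, r₂/r₁ = 10^(ΔL/20).
r₂ = 10.1·10^((79−60)/20) = 10.1·10^(19.0/20) = 90.02 m.

90.0 m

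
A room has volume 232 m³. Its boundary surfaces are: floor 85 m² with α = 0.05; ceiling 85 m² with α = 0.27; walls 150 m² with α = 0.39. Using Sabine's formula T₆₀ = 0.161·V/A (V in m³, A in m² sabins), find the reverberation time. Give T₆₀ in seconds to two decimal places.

Summing Sᵢαᵢ: 85·0.05 + 85·0.27 + 150·0.39 = 85.70 m².
T₆₀ = 0.161·V/A = 0.161·232/85.70 = 0.436 s.

0.44 s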